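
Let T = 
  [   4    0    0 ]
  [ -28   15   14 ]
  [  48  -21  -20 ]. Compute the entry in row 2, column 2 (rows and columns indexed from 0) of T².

Characteristic polynomial: μ^3 + μ^2 - 26μ + 24 = (μ - 4)(μ - 1)(μ + 6), so the eigenvalues are -6, 1, 4.
μ=4: eigenvector (1, 0, 2).
μ=1: eigenvector (0, 1, -1).
μ=-6: eigenvector (0, -2, 3).
P = [[1, 0, 0], [0, 1, -2], [2, -1, 3]], D = diag(4, 1, -6), P⁻¹ = [[1, 0, 0], [-4, 3, 2], [-2, 1, 1]].
T² = P·diag(16, 1, 36)·P⁻¹ = [[16, 0, 0], [140, -69, -70], [-180, 105, 106]].
The requested entry is 106.

106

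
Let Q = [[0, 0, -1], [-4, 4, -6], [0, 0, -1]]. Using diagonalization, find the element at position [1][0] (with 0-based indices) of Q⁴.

-256

Characteristic polynomial: s^3 - 3s^2 - 4s = s(s - 4)(s + 1), so the eigenvalues are -1, 0, 4.
s=4: eigenvector (0, 1, 0).
s=0: eigenvector (1, 1, 0).
s=-1: eigenvector (1, 2, 1).
P = [[0, 1, 1], [1, 1, 2], [0, 0, 1]], D = diag(4, 0, -1), P⁻¹ = [[-1, 1, -1], [1, 0, -1], [0, 0, 1]].
Q⁴ = P·diag(256, 0, 1)·P⁻¹ = [[0, 0, 1], [-256, 256, -254], [0, 0, 1]].
The requested entry is -256.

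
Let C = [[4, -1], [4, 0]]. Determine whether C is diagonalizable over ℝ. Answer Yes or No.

Characteristic polynomial: p(t) = t^2 - 4t + 4 = (t - 2)^2.
t = 2 has algebraic multiplicity 2; rank(C − 2I) = 1, so geometric multiplicity = 1.
Geometric multiplicity < algebraic multiplicity, so C is not diagonalizable.

No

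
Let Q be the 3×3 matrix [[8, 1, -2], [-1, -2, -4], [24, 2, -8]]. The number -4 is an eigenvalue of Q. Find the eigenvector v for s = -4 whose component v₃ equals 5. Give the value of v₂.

Q + 4I = [[12, 1, -2], [-1, 2, -4], [24, 2, -4]].
Solving (Q + 4I)v = 0 gives the eigenspace spanned by (0, 10, 5).
With v₃ = 5, v = (0, 10, 5), so v₂ = 10.

10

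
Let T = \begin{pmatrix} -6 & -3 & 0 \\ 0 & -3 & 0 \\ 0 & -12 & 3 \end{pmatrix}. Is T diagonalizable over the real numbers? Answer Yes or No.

Yes

Characteristic polynomial: p(μ) = μ^3 + 6μ^2 - 9μ - 54 = (μ - 3)(μ + 3)(μ + 6).
All 3 eigenvalues are distinct, so T is diagonalizable.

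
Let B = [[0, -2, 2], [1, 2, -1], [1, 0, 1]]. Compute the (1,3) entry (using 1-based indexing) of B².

4

Characteristic polynomial: t^3 - 3t^2 + 2t = t(t - 2)(t - 1), so the eigenvalues are 0, 1, 2.
t=0: eigenvector (1, -1, -1).
t=1: eigenvector (0, 1, 1).
t=2: eigenvector (1, 0, 1).
P = [[1, 0, 1], [-1, 1, 0], [-1, 1, 1]], D = diag(0, 1, 2), P⁻¹ = [[1, 1, -1], [1, 2, -1], [0, -1, 1]].
B² = P·diag(0, 1, 4)·P⁻¹ = [[0, -4, 4], [1, 2, -1], [1, -2, 3]].
The requested entry is 4.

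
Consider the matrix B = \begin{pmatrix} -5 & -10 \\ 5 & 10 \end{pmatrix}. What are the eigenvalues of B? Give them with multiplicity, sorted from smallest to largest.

Characteristic polynomial: p(r) = r^2 - 5r = r(r - 5).
Roots (with multiplicity): 0, 5.

0, 5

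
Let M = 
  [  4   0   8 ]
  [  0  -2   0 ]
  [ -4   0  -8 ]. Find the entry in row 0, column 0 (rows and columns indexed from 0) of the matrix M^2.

-16

Characteristic polynomial: t^3 + 6t^2 + 8t = t(t + 2)(t + 4), so the eigenvalues are -4, -2, 0.
t=-2: eigenvector (0, 1, 0).
t=-4: eigenvector (-1, 0, 1).
t=0: eigenvector (-2, 0, 1).
P = [[0, -1, -2], [1, 0, 0], [0, 1, 1]], D = diag(-2, -4, 0), P⁻¹ = [[0, 1, 0], [1, 0, 2], [-1, 0, -1]].
M² = P·diag(4, 16, 0)·P⁻¹ = [[-16, 0, -32], [0, 4, 0], [16, 0, 32]].
The requested entry is -16.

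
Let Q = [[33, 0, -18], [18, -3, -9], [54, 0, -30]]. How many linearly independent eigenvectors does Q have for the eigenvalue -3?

2

Q + 3I = [[36, 0, -18], [18, 0, -9], [54, 0, -27]].
This matrix has rank 1, so its null space has dimension 3 − 1 = 2.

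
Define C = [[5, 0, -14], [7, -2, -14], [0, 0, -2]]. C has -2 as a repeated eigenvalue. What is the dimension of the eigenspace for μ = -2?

2

C + 2I = [[7, 0, -14], [7, 0, -14], [0, 0, 0]].
This matrix has rank 1, so its null space has dimension 3 − 1 = 2.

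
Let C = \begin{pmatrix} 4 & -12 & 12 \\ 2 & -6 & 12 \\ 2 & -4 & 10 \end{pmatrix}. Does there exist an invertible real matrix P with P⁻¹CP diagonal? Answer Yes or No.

Yes

Characteristic polynomial: p(λ) = λ^3 - 8λ^2 + 4λ + 48 = (λ - 6)(λ - 4)(λ + 2).
All 3 eigenvalues are distinct, so C is diagonalizable.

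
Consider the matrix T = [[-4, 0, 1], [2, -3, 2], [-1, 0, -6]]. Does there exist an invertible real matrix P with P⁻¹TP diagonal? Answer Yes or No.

No

Characteristic polynomial: p(s) = s^3 + 13s^2 + 55s + 75 = (s + 3)(s + 5)^2.
s = -5 has algebraic multiplicity 2; rank(T + 5I) = 2, so geometric multiplicity = 1.
Geometric multiplicity < algebraic multiplicity, so T is not diagonalizable.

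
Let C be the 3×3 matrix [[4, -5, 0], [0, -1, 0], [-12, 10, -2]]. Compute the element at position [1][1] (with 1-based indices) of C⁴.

Characteristic polynomial: t^3 - t^2 - 10t - 8 = (t - 4)(t + 1)(t + 2), so the eigenvalues are -2, -1, 4.
t=4: eigenvector (1, 0, -2).
t=-1: eigenvector (1, 1, -2).
t=-2: eigenvector (0, 0, 1).
P = [[1, 1, 0], [0, 1, 0], [-2, -2, 1]], D = diag(4, -1, -2), P⁻¹ = [[1, -1, 0], [0, 1, 0], [2, 0, 1]].
C⁴ = P·diag(256, 1, 16)·P⁻¹ = [[256, -255, 0], [0, 1, 0], [-480, 510, 16]].
The requested entry is 256.

256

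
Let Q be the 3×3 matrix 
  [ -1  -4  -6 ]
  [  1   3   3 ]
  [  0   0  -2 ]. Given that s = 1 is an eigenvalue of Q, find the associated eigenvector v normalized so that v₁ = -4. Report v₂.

2

Q − 1I = [[-2, -4, -6], [1, 2, 3], [0, 0, -3]].
Solving (Q − 1I)v = 0 gives the eigenspace spanned by (-4, 2, 0).
With v₁ = -4, v = (-4, 2, 0), so v₂ = 2.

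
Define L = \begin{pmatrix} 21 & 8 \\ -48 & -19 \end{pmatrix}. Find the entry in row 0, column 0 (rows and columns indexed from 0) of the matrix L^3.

429

Characteristic polynomial: λ^2 - 2λ - 15 = (λ - 5)(λ + 3), so the eigenvalues are -3, 5.
λ=-3: eigenvector (-1, 3).
λ=5: eigenvector (1, -2).
P = [[-1, 1], [3, -2]], D = diag(-3, 5), P⁻¹ = [[2, 1], [3, 1]].
L³ = P·diag(-27, 125)·P⁻¹ = [[429, 152], [-912, -331]].
The requested entry is 429.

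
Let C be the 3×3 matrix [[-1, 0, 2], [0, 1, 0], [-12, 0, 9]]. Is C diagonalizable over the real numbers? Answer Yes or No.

Characteristic polynomial: p(r) = r^3 - 9r^2 + 23r - 15 = (r - 5)(r - 3)(r - 1).
All 3 eigenvalues are distinct, so C is diagonalizable.

Yes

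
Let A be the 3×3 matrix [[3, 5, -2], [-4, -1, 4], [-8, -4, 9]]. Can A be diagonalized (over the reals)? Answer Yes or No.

Characteristic polynomial: p(λ) = λ^3 - 11λ^2 + 35λ - 25 = (λ - 5)^2(λ - 1).
λ = 5 has algebraic multiplicity 2; rank(A − 5I) = 2, so geometric multiplicity = 1.
Geometric multiplicity < algebraic multiplicity, so A is not diagonalizable.

No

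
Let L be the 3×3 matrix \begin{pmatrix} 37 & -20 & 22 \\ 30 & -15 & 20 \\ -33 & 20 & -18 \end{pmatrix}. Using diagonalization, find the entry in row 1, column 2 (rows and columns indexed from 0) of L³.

500

Characteristic polynomial: s^3 - 4s^2 - 25s + 100 = (s - 5)(s - 4)(s + 5), so the eigenvalues are -5, 4, 5.
s=-5: eigenvector (1, 1, -1).
s=5: eigenvector (-2, -1, 2).
s=4: eigenvector (-2, 0, 3).
P = [[1, -2, -2], [1, -1, 0], [-1, 2, 3]], D = diag(-5, 5, 4), P⁻¹ = [[-3, 2, -2], [-3, 1, -2], [1, 0, 1]].
L³ = P·diag(-125, 125, 64)·P⁻¹ = [[997, -500, 622], [750, -375, 500], [-933, 500, -558]].
The requested entry is 500.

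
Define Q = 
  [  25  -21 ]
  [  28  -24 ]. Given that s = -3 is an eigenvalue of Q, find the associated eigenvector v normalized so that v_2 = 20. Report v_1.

Q + 3I = [[28, -21], [28, -21]].
Solving (Q + 3I)v = 0 gives the eigenspace spanned by (15, 20).
With v_2 = 20, v = (15, 20), so v_1 = 15.

15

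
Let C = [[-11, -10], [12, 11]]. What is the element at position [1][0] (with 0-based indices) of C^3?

Characteristic polynomial: λ^2 - 1 = (λ - 1)(λ + 1), so the eigenvalues are -1, 1.
λ=-1: eigenvector (1, -1).
λ=1: eigenvector (-5, 6).
P = [[1, -5], [-1, 6]], D = diag(-1, 1), P⁻¹ = [[6, 5], [1, 1]].
C³ = P·diag(-1, 1)·P⁻¹ = [[-11, -10], [12, 11]].
The requested entry is 12.

12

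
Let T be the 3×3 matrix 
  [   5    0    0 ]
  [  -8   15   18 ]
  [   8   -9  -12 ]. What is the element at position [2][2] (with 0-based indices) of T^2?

-18

Characteristic polynomial: s^3 - 8s^2 - 3s + 90 = (s - 6)(s - 5)(s + 3), so the eigenvalues are -3, 5, 6.
s=5: eigenvector (1, -1, 1).
s=6: eigenvector (0, 2, -1).
s=-3: eigenvector (0, 1, -1).
P = [[1, 0, 0], [-1, 2, 1], [1, -1, -1]], D = diag(5, 6, -3), P⁻¹ = [[1, 0, 0], [0, 1, 1], [1, -1, -2]].
T² = P·diag(25, 36, 9)·P⁻¹ = [[25, 0, 0], [-16, 63, 54], [16, -27, -18]].
The requested entry is -18.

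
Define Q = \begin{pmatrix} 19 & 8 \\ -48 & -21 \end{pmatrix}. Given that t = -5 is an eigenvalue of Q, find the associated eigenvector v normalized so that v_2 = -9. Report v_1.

3

Q + 5I = [[24, 8], [-48, -16]].
Solving (Q + 5I)v = 0 gives the eigenspace spanned by (3, -9).
With v_2 = -9, v = (3, -9), so v_1 = 3.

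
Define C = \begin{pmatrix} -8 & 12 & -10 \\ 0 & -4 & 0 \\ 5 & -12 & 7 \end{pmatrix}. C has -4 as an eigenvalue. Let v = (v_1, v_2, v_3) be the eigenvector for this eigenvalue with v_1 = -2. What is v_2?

1

C + 4I = [[-4, 12, -10], [0, 0, 0], [5, -12, 11]].
Solving (C + 4I)v = 0 gives the eigenspace spanned by (-2, 1, 2).
With v_1 = -2, v = (-2, 1, 2), so v_2 = 1.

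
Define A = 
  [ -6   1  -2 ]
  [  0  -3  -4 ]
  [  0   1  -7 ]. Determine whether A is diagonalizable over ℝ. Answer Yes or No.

Characteristic polynomial: p(t) = t^3 + 16t^2 + 85t + 150 = (t + 5)^2(t + 6).
t = -5 has algebraic multiplicity 2; rank(A + 5I) = 2, so geometric multiplicity = 1.
Geometric multiplicity < algebraic multiplicity, so A is not diagonalizable.

No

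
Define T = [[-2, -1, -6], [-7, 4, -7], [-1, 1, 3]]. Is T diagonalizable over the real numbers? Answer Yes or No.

Characteristic polynomial: p(μ) = μ^3 - 5μ^2 - 8μ + 48 = (μ - 4)^2(μ + 3).
μ = 4 has algebraic multiplicity 2; rank(T − 4I) = 2, so geometric multiplicity = 1.
Geometric multiplicity < algebraic multiplicity, so T is not diagonalizable.

No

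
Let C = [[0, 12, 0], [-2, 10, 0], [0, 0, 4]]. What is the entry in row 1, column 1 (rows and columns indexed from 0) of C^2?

76

Characteristic polynomial: μ^3 - 14μ^2 + 64μ - 96 = (μ - 6)(μ - 4)^2, so the eigenvalues are 4, 4, 6.
μ=4: eigenvector (3, 1, 0).
μ=6: eigenvector (2, 1, 0).
μ=4: eigenvector (0, 0, 1).
P = [[3, 2, 0], [1, 1, 0], [0, 0, 1]], D = diag(4, 6, 4), P⁻¹ = [[1, -2, 0], [-1, 3, 0], [0, 0, 1]].
C² = P·diag(16, 36, 16)·P⁻¹ = [[-24, 120, 0], [-20, 76, 0], [0, 0, 16]].
The requested entry is 76.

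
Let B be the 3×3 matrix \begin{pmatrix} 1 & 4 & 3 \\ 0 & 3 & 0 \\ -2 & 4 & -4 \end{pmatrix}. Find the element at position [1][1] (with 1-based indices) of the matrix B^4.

Characteristic polynomial: t^3 - 7t - 6 = (t - 3)(t + 1)(t + 2), so the eigenvalues are -2, -1, 3.
t=3: eigenvector (2, 1, 0).
t=-1: eigenvector (3, 0, -2).
t=-2: eigenvector (-1, 0, 1).
P = [[2, 3, -1], [1, 0, 0], [0, -2, 1]], D = diag(3, -1, -2), P⁻¹ = [[0, 1, 0], [1, -2, 1], [2, -4, 3]].
B⁴ = P·diag(81, 1, 16)·P⁻¹ = [[-29, 220, -45], [0, 81, 0], [30, -60, 46]].
The requested entry is -29.

-29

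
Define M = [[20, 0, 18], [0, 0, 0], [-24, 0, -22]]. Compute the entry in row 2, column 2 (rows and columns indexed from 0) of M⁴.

976

Characteristic polynomial: μ^3 + 2μ^2 - 8μ = μ(μ - 2)(μ + 4), so the eigenvalues are -4, 0, 2.
μ=-4: eigenvector (3, 0, -4).
μ=2: eigenvector (1, 0, -1).
μ=0: eigenvector (0, 1, 0).
P = [[3, 1, 0], [0, 0, 1], [-4, -1, 0]], D = diag(-4, 2, 0), P⁻¹ = [[-1, 0, -1], [4, 0, 3], [0, 1, 0]].
M⁴ = P·diag(256, 16, 0)·P⁻¹ = [[-704, 0, -720], [0, 0, 0], [960, 0, 976]].
The requested entry is 976.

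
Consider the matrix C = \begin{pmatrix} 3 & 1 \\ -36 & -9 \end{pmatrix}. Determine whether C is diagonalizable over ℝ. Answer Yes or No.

No

Characteristic polynomial: p(r) = r^2 + 6r + 9 = (r + 3)^2.
r = -3 has algebraic multiplicity 2; rank(C + 3I) = 1, so geometric multiplicity = 1.
Geometric multiplicity < algebraic multiplicity, so C is not diagonalizable.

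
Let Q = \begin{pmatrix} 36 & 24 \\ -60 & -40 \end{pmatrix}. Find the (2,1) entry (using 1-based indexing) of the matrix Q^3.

-960

Characteristic polynomial: r^2 + 4r = r(r + 4), so the eigenvalues are -4, 0.
r=-4: eigenvector (3, -5).
r=0: eigenvector (-2, 3).
P = [[3, -2], [-5, 3]], D = diag(-4, 0), P⁻¹ = [[-3, -2], [-5, -3]].
Q³ = P·diag(-64, 0)·P⁻¹ = [[576, 384], [-960, -640]].
The requested entry is -960.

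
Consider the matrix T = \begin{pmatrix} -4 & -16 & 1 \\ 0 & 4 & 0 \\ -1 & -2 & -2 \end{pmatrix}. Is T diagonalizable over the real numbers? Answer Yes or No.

Characteristic polynomial: p(μ) = μ^3 + 2μ^2 - 15μ - 36 = (μ - 4)(μ + 3)^2.
μ = -3 has algebraic multiplicity 2; rank(T + 3I) = 2, so geometric multiplicity = 1.
Geometric multiplicity < algebraic multiplicity, so T is not diagonalizable.

No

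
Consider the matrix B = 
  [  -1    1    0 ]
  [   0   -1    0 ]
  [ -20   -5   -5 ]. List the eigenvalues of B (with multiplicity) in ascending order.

-5, -1, -1

Characteristic polynomial: p(s) = s^3 + 7s^2 + 11s + 5 = (s + 1)^2(s + 5).
Roots (with multiplicity): -5, -1, -1.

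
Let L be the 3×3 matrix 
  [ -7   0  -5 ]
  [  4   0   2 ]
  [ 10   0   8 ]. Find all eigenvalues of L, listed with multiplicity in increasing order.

-2, 0, 3

Characteristic polynomial: p(r) = r^3 - r^2 - 6r = r(r - 3)(r + 2).
Roots (with multiplicity): -2, 0, 3.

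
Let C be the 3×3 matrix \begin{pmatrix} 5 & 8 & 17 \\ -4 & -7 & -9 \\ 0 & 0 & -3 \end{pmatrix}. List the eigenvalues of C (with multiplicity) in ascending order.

-3, -3, 1

Characteristic polynomial: p(r) = r^3 + 5r^2 + 3r - 9 = (r - 1)(r + 3)^2.
Roots (with multiplicity): -3, -3, 1.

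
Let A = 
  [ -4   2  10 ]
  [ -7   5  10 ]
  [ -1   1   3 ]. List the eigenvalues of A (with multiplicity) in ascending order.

-2, 3, 3

Characteristic polynomial: p(λ) = λ^3 - 4λ^2 - 3λ + 18 = (λ - 3)^2(λ + 2).
Roots (with multiplicity): -2, 3, 3.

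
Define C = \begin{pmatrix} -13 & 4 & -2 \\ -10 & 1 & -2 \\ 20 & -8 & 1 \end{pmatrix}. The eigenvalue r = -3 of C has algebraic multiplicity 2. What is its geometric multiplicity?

C + 3I = [[-10, 4, -2], [-10, 4, -2], [20, -8, 4]].
This matrix has rank 1, so its null space has dimension 3 − 1 = 2.

2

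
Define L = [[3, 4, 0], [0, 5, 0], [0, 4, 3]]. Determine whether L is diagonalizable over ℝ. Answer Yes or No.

Yes

Characteristic polynomial: p(r) = r^3 - 11r^2 + 39r - 45 = (r - 5)(r - 3)^2.
r = 3 has algebraic multiplicity 2; rank(L − 3I) = 1, so geometric multiplicity = 2.
Every eigenvalue has geometric = algebraic multiplicity, so L is diagonalizable.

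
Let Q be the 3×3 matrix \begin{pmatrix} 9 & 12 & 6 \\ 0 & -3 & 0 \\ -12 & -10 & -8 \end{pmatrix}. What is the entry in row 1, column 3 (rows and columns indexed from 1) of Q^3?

Characteristic polynomial: s^3 + 2s^2 - 3s = s(s - 1)(s + 3), so the eigenvalues are -3, 0, 1.
s=1: eigenvector (-3, 0, 4).
s=-3: eigenvector (0, 1, -2).
s=0: eigenvector (2, 0, -3).
P = [[-3, 0, 2], [0, 1, 0], [4, -2, -3]], D = diag(1, -3, 0), P⁻¹ = [[-3, -4, -2], [0, 1, 0], [-4, -6, -3]].
Q³ = P·diag(1, -27, 0)·P⁻¹ = [[9, 12, 6], [0, -27, 0], [-12, 38, -8]].
The requested entry is 6.

6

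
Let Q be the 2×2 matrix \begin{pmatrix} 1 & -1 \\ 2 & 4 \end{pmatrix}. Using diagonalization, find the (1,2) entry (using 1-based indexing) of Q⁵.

-211

Characteristic polynomial: t^2 - 5t + 6 = (t - 3)(t - 2), so the eigenvalues are 2, 3.
t=2: eigenvector (1, -1).
t=3: eigenvector (1, -2).
P = [[1, 1], [-1, -2]], D = diag(2, 3), P⁻¹ = [[2, 1], [-1, -1]].
Q⁵ = P·diag(32, 243)·P⁻¹ = [[-179, -211], [422, 454]].
The requested entry is -211.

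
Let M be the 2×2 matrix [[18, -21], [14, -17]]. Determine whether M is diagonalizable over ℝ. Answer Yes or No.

Yes

Characteristic polynomial: p(r) = r^2 - r - 12 = (r - 4)(r + 3).
All 2 eigenvalues are distinct, so M is diagonalizable.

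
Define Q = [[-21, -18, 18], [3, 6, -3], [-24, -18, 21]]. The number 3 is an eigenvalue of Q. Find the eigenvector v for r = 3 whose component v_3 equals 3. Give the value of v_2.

Q − 3I = [[-24, -18, 18], [3, 3, -3], [-24, -18, 18]].
Solving (Q − 3I)v = 0 gives the eigenspace spanned by (0, 3, 3).
With v_3 = 3, v = (0, 3, 3), so v_2 = 3.

3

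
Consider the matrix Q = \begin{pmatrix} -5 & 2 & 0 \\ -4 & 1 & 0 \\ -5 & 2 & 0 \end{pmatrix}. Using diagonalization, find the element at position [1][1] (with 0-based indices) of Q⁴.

Characteristic polynomial: r^3 + 4r^2 + 3r = r(r + 1)(r + 3), so the eigenvalues are -3, -1, 0.
r=0: eigenvector (0, 0, 1).
r=-1: eigenvector (1, 2, 1).
r=-3: eigenvector (1, 1, 1).
P = [[0, 1, 1], [0, 2, 1], [1, 1, 1]], D = diag(0, -1, -3), P⁻¹ = [[-1, 0, 1], [-1, 1, 0], [2, -1, 0]].
Q⁴ = P·diag(0, 1, 81)·P⁻¹ = [[161, -80, 0], [160, -79, 0], [161, -80, 0]].
The requested entry is -79.

-79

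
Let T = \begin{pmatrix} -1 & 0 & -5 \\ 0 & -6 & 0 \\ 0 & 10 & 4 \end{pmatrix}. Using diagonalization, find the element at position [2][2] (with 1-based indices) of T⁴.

1296

Characteristic polynomial: λ^3 + 3λ^2 - 22λ - 24 = (λ - 4)(λ + 1)(λ + 6), so the eigenvalues are -6, -1, 4.
λ=-1: eigenvector (1, 0, 0).
λ=-6: eigenvector (-1, 1, -1).
λ=4: eigenvector (-1, 0, 1).
P = [[1, -1, -1], [0, 1, 0], [0, -1, 1]], D = diag(-1, -6, 4), P⁻¹ = [[1, 2, 1], [0, 1, 0], [0, 1, 1]].
T⁴ = P·diag(1, 1296, 256)·P⁻¹ = [[1, -1550, -255], [0, 1296, 0], [0, -1040, 256]].
The requested entry is 1296.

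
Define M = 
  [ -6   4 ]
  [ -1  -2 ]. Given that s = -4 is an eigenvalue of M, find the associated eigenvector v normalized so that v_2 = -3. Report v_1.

M + 4I = [[-2, 4], [-1, 2]].
Solving (M + 4I)v = 0 gives the eigenspace spanned by (-6, -3).
With v_2 = -3, v = (-6, -3), so v_1 = -6.

-6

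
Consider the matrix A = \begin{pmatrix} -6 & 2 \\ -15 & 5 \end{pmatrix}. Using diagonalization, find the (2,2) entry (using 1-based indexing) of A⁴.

-5

Characteristic polynomial: s^2 + s = s(s + 1), so the eigenvalues are -1, 0.
s=-1: eigenvector (-2, -5).
s=0: eigenvector (1, 3).
P = [[-2, 1], [-5, 3]], D = diag(-1, 0), P⁻¹ = [[-3, 1], [-5, 2]].
A⁴ = P·diag(1, 0)·P⁻¹ = [[6, -2], [15, -5]].
The requested entry is -5.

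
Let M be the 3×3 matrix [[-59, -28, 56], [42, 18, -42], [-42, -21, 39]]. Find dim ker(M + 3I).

2

M + 3I = [[-56, -28, 56], [42, 21, -42], [-42, -21, 42]].
This matrix has rank 1, so its null space has dimension 3 − 1 = 2.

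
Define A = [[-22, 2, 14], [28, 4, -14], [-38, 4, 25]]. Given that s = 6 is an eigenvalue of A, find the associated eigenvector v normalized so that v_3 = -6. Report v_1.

A − 6I = [[-28, 2, 14], [28, -2, -14], [-38, 4, 19]].
Solving (A − 6I)v = 0 gives the eigenspace spanned by (-3, 0, -6).
With v_3 = -6, v = (-3, 0, -6), so v_1 = -3.

-3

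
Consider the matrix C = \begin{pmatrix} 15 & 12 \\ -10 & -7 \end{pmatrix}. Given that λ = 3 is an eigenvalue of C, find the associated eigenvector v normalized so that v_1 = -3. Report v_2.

C − 3I = [[12, 12], [-10, -10]].
Solving (C − 3I)v = 0 gives the eigenspace spanned by (-3, 3).
With v_1 = -3, v = (-3, 3), so v_2 = 3.

3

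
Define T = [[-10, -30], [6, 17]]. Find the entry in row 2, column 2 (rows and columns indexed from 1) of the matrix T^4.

3061

Characteristic polynomial: s^2 - 7s + 10 = (s - 5)(s - 2), so the eigenvalues are 2, 5.
s=2: eigenvector (5, -2).
s=5: eigenvector (2, -1).
P = [[5, 2], [-2, -1]], D = diag(2, 5), P⁻¹ = [[1, 2], [-2, -5]].
T⁴ = P·diag(16, 625)·P⁻¹ = [[-2420, -6090], [1218, 3061]].
The requested entry is 3061.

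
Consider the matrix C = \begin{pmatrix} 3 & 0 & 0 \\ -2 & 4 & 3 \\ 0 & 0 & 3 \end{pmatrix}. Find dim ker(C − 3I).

C − 3I = [[0, 0, 0], [-2, 1, 3], [0, 0, 0]].
This matrix has rank 1, so its null space has dimension 3 − 1 = 2.

2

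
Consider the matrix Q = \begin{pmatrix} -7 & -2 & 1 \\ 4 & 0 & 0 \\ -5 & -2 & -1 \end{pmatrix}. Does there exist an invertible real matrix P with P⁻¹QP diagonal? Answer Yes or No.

Characteristic polynomial: p(μ) = μ^3 + 8μ^2 + 20μ + 16 = (μ + 2)^2(μ + 4).
μ = -2 has algebraic multiplicity 2; rank(Q + 2I) = 2, so geometric multiplicity = 1.
Geometric multiplicity < algebraic multiplicity, so Q is not diagonalizable.

No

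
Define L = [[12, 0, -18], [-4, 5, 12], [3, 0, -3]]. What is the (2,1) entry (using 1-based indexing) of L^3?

Characteristic polynomial: t^3 - 14t^2 + 63t - 90 = (t - 6)(t - 5)(t - 3), so the eigenvalues are 3, 5, 6.
t=3: eigenvector (2, -2, 1).
t=5: eigenvector (0, 1, 0).
t=6: eigenvector (3, 0, 1).
P = [[2, 0, 3], [-2, 1, 0], [1, 0, 1]], D = diag(3, 5, 6), P⁻¹ = [[-1, 0, 3], [-2, 1, 6], [1, 0, -2]].
L³ = P·diag(27, 125, 216)·P⁻¹ = [[594, 0, -1134], [-196, 125, 588], [189, 0, -351]].
The requested entry is -196.

-196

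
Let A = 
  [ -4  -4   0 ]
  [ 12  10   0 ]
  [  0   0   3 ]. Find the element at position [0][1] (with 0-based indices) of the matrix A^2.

Characteristic polynomial: r^3 - 9r^2 + 26r - 24 = (r - 4)(r - 3)(r - 2), so the eigenvalues are 2, 3, 4.
r=4: eigenvector (1, -2, 0).
r=3: eigenvector (0, 0, 1).
r=2: eigenvector (2, -3, 0).
P = [[1, 0, 2], [-2, 0, -3], [0, 1, 0]], D = diag(4, 3, 2), P⁻¹ = [[-3, -2, 0], [0, 0, 1], [2, 1, 0]].
A² = P·diag(16, 9, 4)·P⁻¹ = [[-32, -24, 0], [72, 52, 0], [0, 0, 9]].
The requested entry is -24.

-24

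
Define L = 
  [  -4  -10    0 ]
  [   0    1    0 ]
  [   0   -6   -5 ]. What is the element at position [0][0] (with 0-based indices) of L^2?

Characteristic polynomial: r^3 + 8r^2 + 11r - 20 = (r - 1)(r + 4)(r + 5), so the eigenvalues are -5, -4, 1.
r=-4: eigenvector (1, 0, 0).
r=1: eigenvector (-2, 1, -1).
r=-5: eigenvector (0, 0, 1).
P = [[1, -2, 0], [0, 1, 0], [0, -1, 1]], D = diag(-4, 1, -5), P⁻¹ = [[1, 2, 0], [0, 1, 0], [0, 1, 1]].
L² = P·diag(16, 1, 25)·P⁻¹ = [[16, 30, 0], [0, 1, 0], [0, 24, 25]].
The requested entry is 16.

16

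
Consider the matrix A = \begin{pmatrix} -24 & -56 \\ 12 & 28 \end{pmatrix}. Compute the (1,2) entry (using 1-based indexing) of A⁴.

Characteristic polynomial: t^2 - 4t = t(t - 4), so the eigenvalues are 0, 4.
t=0: eigenvector (7, -3).
t=4: eigenvector (-2, 1).
P = [[7, -2], [-3, 1]], D = diag(0, 4), P⁻¹ = [[1, 2], [3, 7]].
A⁴ = P·diag(0, 256)·P⁻¹ = [[-1536, -3584], [768, 1792]].
The requested entry is -3584.

-3584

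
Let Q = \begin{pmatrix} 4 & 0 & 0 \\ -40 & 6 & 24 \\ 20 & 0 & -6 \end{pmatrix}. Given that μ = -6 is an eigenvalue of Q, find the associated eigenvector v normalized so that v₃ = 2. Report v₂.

-4

Q + 6I = [[10, 0, 0], [-40, 12, 24], [20, 0, 0]].
Solving (Q + 6I)v = 0 gives the eigenspace spanned by (0, -4, 2).
With v₃ = 2, v = (0, -4, 2), so v₂ = -4.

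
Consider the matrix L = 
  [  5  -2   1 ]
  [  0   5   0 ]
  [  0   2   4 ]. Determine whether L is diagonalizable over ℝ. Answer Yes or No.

Characteristic polynomial: p(t) = t^3 - 14t^2 + 65t - 100 = (t - 5)^2(t - 4).
t = 5 has algebraic multiplicity 2; rank(L − 5I) = 1, so geometric multiplicity = 2.
Every eigenvalue has geometric = algebraic multiplicity, so L is diagonalizable.

Yes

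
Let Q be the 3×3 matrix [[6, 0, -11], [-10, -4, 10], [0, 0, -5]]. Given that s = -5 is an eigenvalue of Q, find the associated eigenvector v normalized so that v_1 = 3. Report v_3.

3

Q + 5I = [[11, 0, -11], [-10, 1, 10], [0, 0, 0]].
Solving (Q + 5I)v = 0 gives the eigenspace spanned by (3, 0, 3).
With v_1 = 3, v = (3, 0, 3), so v_3 = 3.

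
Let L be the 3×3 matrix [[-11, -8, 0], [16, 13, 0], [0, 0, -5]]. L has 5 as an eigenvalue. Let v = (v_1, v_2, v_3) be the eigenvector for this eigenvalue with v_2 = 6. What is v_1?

-3

L − 5I = [[-16, -8, 0], [16, 8, 0], [0, 0, -10]].
Solving (L − 5I)v = 0 gives the eigenspace spanned by (-3, 6, 0).
With v_2 = 6, v = (-3, 6, 0), so v_1 = -3.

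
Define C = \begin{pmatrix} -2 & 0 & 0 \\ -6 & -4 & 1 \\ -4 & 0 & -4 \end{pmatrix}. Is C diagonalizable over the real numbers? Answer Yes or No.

No

Characteristic polynomial: p(r) = r^3 + 10r^2 + 32r + 32 = (r + 2)(r + 4)^2.
r = -4 has algebraic multiplicity 2; rank(C + 4I) = 2, so geometric multiplicity = 1.
Geometric multiplicity < algebraic multiplicity, so C is not diagonalizable.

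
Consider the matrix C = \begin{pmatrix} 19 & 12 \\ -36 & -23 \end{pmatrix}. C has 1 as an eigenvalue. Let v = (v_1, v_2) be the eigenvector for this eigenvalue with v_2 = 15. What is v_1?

C − 1I = [[18, 12], [-36, -24]].
Solving (C − 1I)v = 0 gives the eigenspace spanned by (-10, 15).
With v_2 = 15, v = (-10, 15), so v_1 = -10.

-10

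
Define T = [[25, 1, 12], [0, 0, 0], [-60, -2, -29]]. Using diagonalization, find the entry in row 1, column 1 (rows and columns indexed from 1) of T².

-95

Characteristic polynomial: s^3 + 4s^2 - 5s = s(s - 1)(s + 5), so the eigenvalues are -5, 0, 1.
s=-5: eigenvector (-2, 0, 5).
s=1: eigenvector (1, 0, -2).
s=0: eigenvector (1, -1, -2).
P = [[-2, 1, 1], [0, 0, -1], [5, -2, -2]], D = diag(-5, 1, 0), P⁻¹ = [[2, 0, 1], [5, 1, 2], [0, -1, 0]].
T² = P·diag(25, 1, 0)·P⁻¹ = [[-95, 1, -48], [0, 0, 0], [240, -2, 121]].
The requested entry is -95.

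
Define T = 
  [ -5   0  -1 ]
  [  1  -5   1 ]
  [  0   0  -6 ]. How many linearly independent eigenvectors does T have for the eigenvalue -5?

1

T + 5I = [[0, 0, -1], [1, 0, 1], [0, 0, -1]].
This matrix has rank 2, so its null space has dimension 3 − 2 = 1.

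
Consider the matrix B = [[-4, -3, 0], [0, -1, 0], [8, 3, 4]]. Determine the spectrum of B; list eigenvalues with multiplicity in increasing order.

-4, -1, 4

Characteristic polynomial: p(t) = t^3 + t^2 - 16t - 16 = (t - 4)(t + 1)(t + 4).
Roots (with multiplicity): -4, -1, 4.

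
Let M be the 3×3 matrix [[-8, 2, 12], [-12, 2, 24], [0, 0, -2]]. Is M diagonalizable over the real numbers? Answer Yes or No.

Yes

Characteristic polynomial: p(t) = t^3 + 8t^2 + 20t + 16 = (t + 2)^2(t + 4).
t = -2 has algebraic multiplicity 2; rank(M + 2I) = 1, so geometric multiplicity = 2.
Every eigenvalue has geometric = algebraic multiplicity, so M is diagonalizable.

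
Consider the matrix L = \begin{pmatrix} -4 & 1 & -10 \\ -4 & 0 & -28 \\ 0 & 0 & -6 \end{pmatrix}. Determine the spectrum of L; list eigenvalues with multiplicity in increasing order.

-6, -2, -2

Characteristic polynomial: p(t) = t^3 + 10t^2 + 28t + 24 = (t + 2)^2(t + 6).
Roots (with multiplicity): -6, -2, -2.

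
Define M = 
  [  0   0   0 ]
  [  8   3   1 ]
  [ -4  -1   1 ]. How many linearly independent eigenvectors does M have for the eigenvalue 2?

M − 2I = [[-2, 0, 0], [8, 1, 1], [-4, -1, -1]].
This matrix has rank 2, so its null space has dimension 3 − 2 = 1.

1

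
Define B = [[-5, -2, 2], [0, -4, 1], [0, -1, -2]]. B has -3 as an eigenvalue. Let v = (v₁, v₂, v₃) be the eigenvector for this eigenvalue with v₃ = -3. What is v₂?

-3

B + 3I = [[-2, -2, 2], [0, -1, 1], [0, -1, 1]].
Solving (B + 3I)v = 0 gives the eigenspace spanned by (0, -3, -3).
With v₃ = -3, v = (0, -3, -3), so v₂ = -3.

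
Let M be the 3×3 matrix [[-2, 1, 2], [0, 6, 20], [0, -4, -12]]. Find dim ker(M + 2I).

M + 2I = [[0, 1, 2], [0, 8, 20], [0, -4, -10]].
This matrix has rank 2, so its null space has dimension 3 − 2 = 1.

1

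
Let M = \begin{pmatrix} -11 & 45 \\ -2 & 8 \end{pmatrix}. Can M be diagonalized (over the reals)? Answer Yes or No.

Yes

Characteristic polynomial: p(s) = s^2 + 3s + 2 = (s + 1)(s + 2).
All 2 eigenvalues are distinct, so M is diagonalizable.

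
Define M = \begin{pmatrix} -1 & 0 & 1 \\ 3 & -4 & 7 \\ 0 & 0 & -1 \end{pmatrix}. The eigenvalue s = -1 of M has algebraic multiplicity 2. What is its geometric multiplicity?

M + 1I = [[0, 0, 1], [3, -3, 7], [0, 0, 0]].
This matrix has rank 2, so its null space has dimension 3 − 2 = 1.

1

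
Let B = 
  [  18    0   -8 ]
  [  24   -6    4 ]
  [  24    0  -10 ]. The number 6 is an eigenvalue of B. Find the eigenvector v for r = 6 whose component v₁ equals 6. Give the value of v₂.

B − 6I = [[12, 0, -8], [24, -12, 4], [24, 0, -16]].
Solving (B − 6I)v = 0 gives the eigenspace spanned by (6, 15, 9).
With v₁ = 6, v = (6, 15, 9), so v₂ = 15.

15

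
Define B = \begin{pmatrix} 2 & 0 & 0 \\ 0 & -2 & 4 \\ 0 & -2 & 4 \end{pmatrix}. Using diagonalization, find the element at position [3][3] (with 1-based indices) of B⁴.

Characteristic polynomial: r^3 - 4r^2 + 4r = r(r - 2)^2, so the eigenvalues are 0, 2, 2.
r=2: eigenvector (1, 0, 0).
r=0: eigenvector (0, 2, 1).
r=2: eigenvector (0, 1, 1).
P = [[1, 0, 0], [0, 2, 1], [0, 1, 1]], D = diag(2, 0, 2), P⁻¹ = [[1, 0, 0], [0, 1, -1], [0, -1, 2]].
B⁴ = P·diag(16, 0, 16)·P⁻¹ = [[16, 0, 0], [0, -16, 32], [0, -16, 32]].
The requested entry is 32.

32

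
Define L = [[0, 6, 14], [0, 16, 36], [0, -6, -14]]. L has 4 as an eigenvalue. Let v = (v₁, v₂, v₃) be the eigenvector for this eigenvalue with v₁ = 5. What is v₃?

L − 4I = [[-4, 6, 14], [0, 12, 36], [0, -6, -18]].
Solving (L − 4I)v = 0 gives the eigenspace spanned by (5, 15, -5).
With v₁ = 5, v = (5, 15, -5), so v₃ = -5.

-5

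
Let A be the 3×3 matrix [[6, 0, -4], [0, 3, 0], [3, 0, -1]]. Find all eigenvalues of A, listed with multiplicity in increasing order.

2, 3, 3

Characteristic polynomial: p(μ) = μ^3 - 8μ^2 + 21μ - 18 = (μ - 3)^2(μ - 2).
Roots (with multiplicity): 2, 3, 3.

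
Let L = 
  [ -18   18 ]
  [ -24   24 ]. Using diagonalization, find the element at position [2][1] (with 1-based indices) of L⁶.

-186624

Characteristic polynomial: μ^2 - 6μ = μ(μ - 6), so the eigenvalues are 0, 6.
μ=0: eigenvector (1, 1).
μ=6: eigenvector (-3, -4).
P = [[1, -3], [1, -4]], D = diag(0, 6), P⁻¹ = [[4, -3], [1, -1]].
L⁶ = P·diag(0, 46656)·P⁻¹ = [[-139968, 139968], [-186624, 186624]].
The requested entry is -186624.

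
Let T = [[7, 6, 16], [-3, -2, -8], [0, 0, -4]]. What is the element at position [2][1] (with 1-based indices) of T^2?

-15

Characteristic polynomial: μ^3 - μ^2 - 16μ + 16 = (μ - 4)(μ - 1)(μ + 4), so the eigenvalues are -4, 1, 4.
μ=1: eigenvector (-1, 1, 0).
μ=4: eigenvector (-2, 1, 0).
μ=-4: eigenvector (-2, 1, 1).
P = [[-1, -2, -2], [1, 1, 1], [0, 0, 1]], D = diag(1, 4, -4), P⁻¹ = [[1, 2, 0], [-1, -1, -1], [0, 0, 1]].
T² = P·diag(1, 16, 16)·P⁻¹ = [[31, 30, 0], [-15, -14, 0], [0, 0, 16]].
The requested entry is -15.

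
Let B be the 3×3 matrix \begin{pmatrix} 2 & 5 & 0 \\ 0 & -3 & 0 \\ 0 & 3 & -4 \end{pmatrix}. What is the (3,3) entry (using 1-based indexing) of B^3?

Characteristic polynomial: t^3 + 5t^2 - 2t - 24 = (t - 2)(t + 3)(t + 4), so the eigenvalues are -4, -3, 2.
t=-4: eigenvector (0, 0, 1).
t=-3: eigenvector (-1, 1, 3).
t=2: eigenvector (1, 0, 0).
P = [[0, -1, 1], [0, 1, 0], [1, 3, 0]], D = diag(-4, -3, 2), P⁻¹ = [[0, -3, 1], [0, 1, 0], [1, 1, 0]].
B³ = P·diag(-64, -27, 8)·P⁻¹ = [[8, 35, 0], [0, -27, 0], [0, 111, -64]].
The requested entry is -64.

-64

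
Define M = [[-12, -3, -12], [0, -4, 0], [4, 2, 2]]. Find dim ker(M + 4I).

1

M + 4I = [[-8, -3, -12], [0, 0, 0], [4, 2, 6]].
This matrix has rank 2, so its null space has dimension 3 − 2 = 1.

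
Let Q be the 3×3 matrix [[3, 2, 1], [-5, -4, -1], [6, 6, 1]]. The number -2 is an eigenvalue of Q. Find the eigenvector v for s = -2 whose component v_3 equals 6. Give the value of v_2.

-3

Q + 2I = [[5, 2, 1], [-5, -2, -1], [6, 6, 3]].
Solving (Q + 2I)v = 0 gives the eigenspace spanned by (0, -3, 6).
With v_3 = 6, v = (0, -3, 6), so v_2 = -3.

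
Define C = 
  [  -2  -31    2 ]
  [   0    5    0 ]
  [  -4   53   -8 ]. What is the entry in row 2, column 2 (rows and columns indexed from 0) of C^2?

56

Characteristic polynomial: μ^3 + 5μ^2 - 26μ - 120 = (μ - 5)(μ + 4)(μ + 6), so the eigenvalues are -6, -4, 5.
μ=-4: eigenvector (1, 0, -1).
μ=-6: eigenvector (-1, 0, 2).
μ=5: eigenvector (-3, 1, 5).
P = [[1, -1, -3], [0, 0, 1], [-1, 2, 5]], D = diag(-4, -6, 5), P⁻¹ = [[2, 1, 1], [1, -2, 1], [0, 1, 0]].
C² = P·diag(16, 36, 25)·P⁻¹ = [[-4, 13, -20], [0, 25, 0], [40, -35, 56]].
The requested entry is 56.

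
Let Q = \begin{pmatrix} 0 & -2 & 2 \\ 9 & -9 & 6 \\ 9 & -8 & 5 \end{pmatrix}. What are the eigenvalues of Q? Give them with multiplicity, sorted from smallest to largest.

-3, -1, 0

Characteristic polynomial: p(s) = s^3 + 4s^2 + 3s = s(s + 1)(s + 3).
Roots (with multiplicity): -3, -1, 0.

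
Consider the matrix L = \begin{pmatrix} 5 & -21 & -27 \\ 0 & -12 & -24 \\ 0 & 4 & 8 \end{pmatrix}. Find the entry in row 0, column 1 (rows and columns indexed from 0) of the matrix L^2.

39

Characteristic polynomial: t^3 - t^2 - 20t = t(t - 5)(t + 4), so the eigenvalues are -4, 0, 5.
t=-4: eigenvector (4, 3, -1).
t=5: eigenvector (1, 0, 0).
t=0: eigenvector (-3, -2, 1).
P = [[4, 1, -3], [3, 0, -2], [-1, 0, 1]], D = diag(-4, 5, 0), P⁻¹ = [[0, 1, 2], [1, -1, 1], [0, 1, 3]].
L² = P·diag(16, 25, 0)·P⁻¹ = [[25, 39, 153], [0, 48, 96], [0, -16, -32]].
The requested entry is 39.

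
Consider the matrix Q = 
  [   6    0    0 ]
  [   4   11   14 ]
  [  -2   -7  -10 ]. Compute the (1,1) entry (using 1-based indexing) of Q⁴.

Characteristic polynomial: s^3 - 7s^2 - 6s + 72 = (s - 6)(s - 4)(s + 3), so the eigenvalues are -3, 4, 6.
s=4: eigenvector (0, -2, 1).
s=-3: eigenvector (0, -1, 1).
s=6: eigenvector (1, 2, -1).
P = [[0, 0, 1], [-2, -1, 2], [1, 1, -1]], D = diag(4, -3, 6), P⁻¹ = [[1, -1, -1], [0, 1, 2], [1, 0, 0]].
Q⁴ = P·diag(256, 81, 1296)·P⁻¹ = [[1296, 0, 0], [2080, 431, 350], [-1040, -175, -94]].
The requested entry is 1296.

1296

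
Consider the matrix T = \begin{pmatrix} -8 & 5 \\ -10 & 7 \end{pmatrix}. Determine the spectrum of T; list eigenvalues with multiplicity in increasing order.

Characteristic polynomial: p(s) = s^2 + s - 6 = (s - 2)(s + 3).
Roots (with multiplicity): -3, 2.

-3, 2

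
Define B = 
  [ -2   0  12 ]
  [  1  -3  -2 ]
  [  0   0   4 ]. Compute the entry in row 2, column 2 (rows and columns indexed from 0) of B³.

Characteristic polynomial: t^3 + t^2 - 14t - 24 = (t - 4)(t + 2)(t + 3), so the eigenvalues are -3, -2, 4.
t=-2: eigenvector (1, 1, 0).
t=-3: eigenvector (0, 1, 0).
t=4: eigenvector (2, 0, 1).
P = [[1, 0, 2], [1, 1, 0], [0, 0, 1]], D = diag(-2, -3, 4), P⁻¹ = [[1, 0, -2], [-1, 1, 2], [0, 0, 1]].
B³ = P·diag(-8, -27, 64)·P⁻¹ = [[-8, 0, 144], [19, -27, -38], [0, 0, 64]].
The requested entry is 64.

64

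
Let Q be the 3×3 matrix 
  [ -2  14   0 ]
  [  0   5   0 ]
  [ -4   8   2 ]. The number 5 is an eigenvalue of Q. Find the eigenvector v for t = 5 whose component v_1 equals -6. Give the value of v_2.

Q − 5I = [[-7, 14, 0], [0, 0, 0], [-4, 8, -3]].
Solving (Q − 5I)v = 0 gives the eigenspace spanned by (-6, -3, 0).
With v_1 = -6, v = (-6, -3, 0), so v_2 = -3.

-3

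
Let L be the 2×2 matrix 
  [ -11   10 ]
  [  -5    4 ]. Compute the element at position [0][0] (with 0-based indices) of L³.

-431

Characteristic polynomial: t^2 + 7t + 6 = (t + 1)(t + 6), so the eigenvalues are -6, -1.
t=-6: eigenvector (2, 1).
t=-1: eigenvector (1, 1).
P = [[2, 1], [1, 1]], D = diag(-6, -1), P⁻¹ = [[1, -1], [-1, 2]].
L³ = P·diag(-216, -1)·P⁻¹ = [[-431, 430], [-215, 214]].
The requested entry is -431.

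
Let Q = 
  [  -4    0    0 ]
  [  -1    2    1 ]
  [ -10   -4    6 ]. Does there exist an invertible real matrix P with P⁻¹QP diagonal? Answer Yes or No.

Characteristic polynomial: p(μ) = μ^3 - 4μ^2 - 16μ + 64 = (μ - 4)^2(μ + 4).
μ = 4 has algebraic multiplicity 2; rank(Q − 4I) = 2, so geometric multiplicity = 1.
Geometric multiplicity < algebraic multiplicity, so Q is not diagonalizable.

No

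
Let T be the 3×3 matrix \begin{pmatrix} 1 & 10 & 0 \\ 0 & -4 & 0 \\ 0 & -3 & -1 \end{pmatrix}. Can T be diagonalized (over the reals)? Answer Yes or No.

Characteristic polynomial: p(r) = r^3 + 4r^2 - r - 4 = (r - 1)(r + 1)(r + 4).
All 3 eigenvalues are distinct, so T is diagonalizable.

Yes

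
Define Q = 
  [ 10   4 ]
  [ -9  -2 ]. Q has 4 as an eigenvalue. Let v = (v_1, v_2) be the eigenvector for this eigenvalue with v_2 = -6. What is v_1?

4

Q − 4I = [[6, 4], [-9, -6]].
Solving (Q − 4I)v = 0 gives the eigenspace spanned by (4, -6).
With v_2 = -6, v = (4, -6), so v_1 = 4.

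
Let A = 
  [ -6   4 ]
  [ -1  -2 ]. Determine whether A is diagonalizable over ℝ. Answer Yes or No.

No

Characteristic polynomial: p(s) = s^2 + 8s + 16 = (s + 4)^2.
s = -4 has algebraic multiplicity 2; rank(A + 4I) = 1, so geometric multiplicity = 1.
Geometric multiplicity < algebraic multiplicity, so A is not diagonalizable.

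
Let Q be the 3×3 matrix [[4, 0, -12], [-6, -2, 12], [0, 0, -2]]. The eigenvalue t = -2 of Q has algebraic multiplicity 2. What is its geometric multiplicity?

Q + 2I = [[6, 0, -12], [-6, 0, 12], [0, 0, 0]].
This matrix has rank 1, so its null space has dimension 3 − 1 = 2.

2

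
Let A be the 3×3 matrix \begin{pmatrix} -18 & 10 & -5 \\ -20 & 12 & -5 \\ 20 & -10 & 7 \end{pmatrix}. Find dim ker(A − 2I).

A − 2I = [[-20, 10, -5], [-20, 10, -5], [20, -10, 5]].
This matrix has rank 1, so its null space has dimension 3 − 1 = 2.

2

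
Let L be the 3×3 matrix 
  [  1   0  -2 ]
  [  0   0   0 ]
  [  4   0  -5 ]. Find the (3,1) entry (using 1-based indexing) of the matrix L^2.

-16

Characteristic polynomial: t^3 + 4t^2 + 3t = t(t + 1)(t + 3), so the eigenvalues are -3, -1, 0.
t=-3: eigenvector (1, 0, 2).
t=0: eigenvector (0, 1, 0).
t=-1: eigenvector (1, 0, 1).
P = [[1, 0, 1], [0, 1, 0], [2, 0, 1]], D = diag(-3, 0, -1), P⁻¹ = [[-1, 0, 1], [0, 1, 0], [2, 0, -1]].
L² = P·diag(9, 0, 1)·P⁻¹ = [[-7, 0, 8], [0, 0, 0], [-16, 0, 17]].
The requested entry is -16.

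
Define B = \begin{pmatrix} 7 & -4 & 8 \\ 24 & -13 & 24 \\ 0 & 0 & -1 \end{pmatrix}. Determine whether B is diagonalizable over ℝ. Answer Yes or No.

Yes

Characteristic polynomial: p(λ) = λ^3 + 7λ^2 + 11λ + 5 = (λ + 1)^2(λ + 5).
λ = -1 has algebraic multiplicity 2; rank(B + 1I) = 1, so geometric multiplicity = 2.
Every eigenvalue has geometric = algebraic multiplicity, so B is diagonalizable.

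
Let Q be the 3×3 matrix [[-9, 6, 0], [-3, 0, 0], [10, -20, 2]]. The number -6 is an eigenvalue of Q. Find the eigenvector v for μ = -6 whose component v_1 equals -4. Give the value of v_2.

-2

Q + 6I = [[-3, 6, 0], [-3, 6, 0], [10, -20, 8]].
Solving (Q + 6I)v = 0 gives the eigenspace spanned by (-4, -2, 0).
With v_1 = -4, v = (-4, -2, 0), so v_2 = -2.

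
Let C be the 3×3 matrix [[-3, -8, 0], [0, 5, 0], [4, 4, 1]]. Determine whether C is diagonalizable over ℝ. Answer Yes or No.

Yes

Characteristic polynomial: p(r) = r^3 - 3r^2 - 13r + 15 = (r - 5)(r - 1)(r + 3).
All 3 eigenvalues are distinct, so C is diagonalizable.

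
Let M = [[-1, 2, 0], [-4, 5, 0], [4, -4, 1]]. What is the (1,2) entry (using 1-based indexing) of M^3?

Characteristic polynomial: t^3 - 5t^2 + 7t - 3 = (t - 3)(t - 1)^2, so the eigenvalues are 1, 1, 3.
t=1: eigenvector (1, 1, -1).
t=3: eigenvector (1, 2, -2).
t=1: eigenvector (0, 0, 1).
P = [[1, 1, 0], [1, 2, 0], [-1, -2, 1]], D = diag(1, 3, 1), P⁻¹ = [[2, -1, 0], [-1, 1, 0], [0, 1, 1]].
M³ = P·diag(1, 27, 1)·P⁻¹ = [[-25, 26, 0], [-52, 53, 0], [52, -52, 1]].
The requested entry is 26.

26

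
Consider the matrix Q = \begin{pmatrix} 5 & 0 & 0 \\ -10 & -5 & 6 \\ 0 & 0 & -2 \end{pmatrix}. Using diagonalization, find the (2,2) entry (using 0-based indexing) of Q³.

-8

Characteristic polynomial: s^3 + 2s^2 - 25s - 50 = (s - 5)(s + 2)(s + 5), so the eigenvalues are -5, -2, 5.
s=-2: eigenvector (0, 2, 1).
s=-5: eigenvector (0, 1, 0).
s=5: eigenvector (1, -1, 0).
P = [[0, 0, 1], [2, 1, -1], [1, 0, 0]], D = diag(-2, -5, 5), P⁻¹ = [[0, 0, 1], [1, 1, -2], [1, 0, 0]].
Q³ = P·diag(-8, -125, 125)·P⁻¹ = [[125, 0, 0], [-250, -125, 234], [0, 0, -8]].
The requested entry is -8.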